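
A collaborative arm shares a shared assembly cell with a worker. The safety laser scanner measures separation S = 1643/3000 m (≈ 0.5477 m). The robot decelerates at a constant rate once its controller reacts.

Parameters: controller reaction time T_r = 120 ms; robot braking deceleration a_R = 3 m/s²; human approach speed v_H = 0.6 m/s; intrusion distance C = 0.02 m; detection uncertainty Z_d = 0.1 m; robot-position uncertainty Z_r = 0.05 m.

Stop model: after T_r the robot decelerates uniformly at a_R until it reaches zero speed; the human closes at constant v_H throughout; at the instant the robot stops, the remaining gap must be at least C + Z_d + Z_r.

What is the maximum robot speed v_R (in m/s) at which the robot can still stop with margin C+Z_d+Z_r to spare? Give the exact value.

v_R_max = 7/10 m/s = 0.7000 m/s

at the boundary: (1/6)·v² + (8/25)·v + (-917/3000) = 0
  disc = (8/25)² − 4·(1/6)·(-917/3000) = 6889/22500 ; √disc = 83/150
  v_R = (−(8/25) + 83/150) / (2·(1/6)) = 7/10 m/s
check:
T_s = v_R/a_R = (7/10)/3 = 0.2333 s
reaction-phase robot travel = 0.7000·0.1200 = 0.0840 m
robot under decel: 0.7000²/(2·3.0000) = 0.0817 m
human over T_r+T_s: 0.6000·(0.1200+0.2333) = 0.2120 m
residual clearance needed = 0.0200+0.1000+0.0500 = 0.1700 m
sum ≈ 0.0840+0.0817+0.2120+0.1700 ≈ 0.5477 m = S ✓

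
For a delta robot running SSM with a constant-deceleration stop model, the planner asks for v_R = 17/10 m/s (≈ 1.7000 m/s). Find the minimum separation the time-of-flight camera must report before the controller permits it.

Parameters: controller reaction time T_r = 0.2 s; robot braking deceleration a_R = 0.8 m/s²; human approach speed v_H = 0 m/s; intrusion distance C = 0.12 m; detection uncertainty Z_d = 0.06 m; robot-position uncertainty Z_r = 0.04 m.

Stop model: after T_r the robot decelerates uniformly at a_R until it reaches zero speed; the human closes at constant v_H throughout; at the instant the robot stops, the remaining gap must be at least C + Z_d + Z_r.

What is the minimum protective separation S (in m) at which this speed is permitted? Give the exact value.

stop time T_s = (17/10)/(4/5) = 2.1250 s
robot covers v_R·T_r = 1.7000·0.2000 = 0.3400 m before braking
braking distance = 1.7000²/(2·0.8000) = 1.8062 m
human over T_r+T_s: 0.0000·(0.2000+2.1250) = 0.0000 m
margins: 0.1200+0.0600+0.0400 = 0.2200 m
S_min ≈ 0.3400+1.8062+0.0000+0.2200  ⇒  S_min = 1893/800 m

S_min = 1893/800 m = 2.3662 m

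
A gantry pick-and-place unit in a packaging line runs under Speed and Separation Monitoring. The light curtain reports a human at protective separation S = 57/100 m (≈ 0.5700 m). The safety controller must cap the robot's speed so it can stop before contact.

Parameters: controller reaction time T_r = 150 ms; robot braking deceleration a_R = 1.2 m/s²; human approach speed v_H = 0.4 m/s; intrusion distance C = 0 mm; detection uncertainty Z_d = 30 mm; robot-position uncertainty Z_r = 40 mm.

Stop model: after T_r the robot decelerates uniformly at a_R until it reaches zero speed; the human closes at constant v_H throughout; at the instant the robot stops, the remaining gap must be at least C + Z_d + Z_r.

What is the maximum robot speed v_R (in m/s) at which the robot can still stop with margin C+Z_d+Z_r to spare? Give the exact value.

v_R_max = 3/5 m/s = 0.6000 m/s

at the boundary: (5/12)·v² + (29/60)·v + (-11/25) = 0
  disc = (29/60)² − 4·(5/12)·(-11/25) = 3481/3600 ; √disc = 59/60
  v_R = (−(29/60) + 59/60) / (2·(5/12)) = 3/5 m/s
check:
braking lasts T_s = (3/5)/(6/5) = 0.5000 s
reaction-phase robot travel = 0.6000·0.1500 = 0.0900 m
braking distance = 0.6000²/(2·1.2000) = 0.1500 m
human over T_r+T_s: 0.4000·(0.1500+0.5000) = 0.2600 m
margins: 0.0000+0.0300+0.0400 = 0.0700 m
sum ≈ 0.0900+0.1500+0.2600+0.0700 ≈ 0.5700 m = S ✓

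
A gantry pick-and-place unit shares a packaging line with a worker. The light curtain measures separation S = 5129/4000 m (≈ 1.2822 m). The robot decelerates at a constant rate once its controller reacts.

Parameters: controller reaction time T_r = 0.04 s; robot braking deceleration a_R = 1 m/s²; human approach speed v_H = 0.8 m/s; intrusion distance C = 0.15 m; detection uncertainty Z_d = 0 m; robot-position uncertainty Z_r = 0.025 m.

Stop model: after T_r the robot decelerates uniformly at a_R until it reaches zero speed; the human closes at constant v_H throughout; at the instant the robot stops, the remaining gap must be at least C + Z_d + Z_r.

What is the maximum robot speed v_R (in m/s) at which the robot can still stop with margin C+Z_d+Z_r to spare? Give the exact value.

collect terms ⇒ (1/2)·v_R² + (21/25)·v_R + (-4301/4000) = 0
  disc = (21/25)² − 4·(1/2)·(-4301/4000) = 28561/10000 ; √disc = 169/100
  v_R = (−(21/25) + 169/100) / (2·(1/2)) = 17/20 m/s
check:
stop time T_s = (17/20)/1 = 0.8500 s
robot in T_r: 0.8500·0.0400 = 0.0340 m
braking distance = 0.8500²/(2·1.0000) = 0.3613 m
human closes 0.8000·0.8900 = 0.7120 m
margins: 0.1500+0.0000+0.0250 = 0.1750 m
sum ≈ 0.0340+0.3613+0.7120+0.1750 ≈ 1.2822 m = S ✓

v_R_max = 17/20 m/s = 0.8500 m/s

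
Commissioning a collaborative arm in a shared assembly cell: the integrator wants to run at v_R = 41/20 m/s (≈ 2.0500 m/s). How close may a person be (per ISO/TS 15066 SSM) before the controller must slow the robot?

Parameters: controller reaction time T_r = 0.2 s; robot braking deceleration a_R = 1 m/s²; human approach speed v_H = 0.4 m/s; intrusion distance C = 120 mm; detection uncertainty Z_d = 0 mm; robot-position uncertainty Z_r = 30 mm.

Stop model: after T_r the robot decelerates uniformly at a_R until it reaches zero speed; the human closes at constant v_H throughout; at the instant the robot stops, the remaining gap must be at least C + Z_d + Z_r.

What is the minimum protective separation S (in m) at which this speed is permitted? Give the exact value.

braking lasts T_s = (41/20)/1 = 2.0500 s
robot in T_r: 2.0500·0.2000 = 0.4100 m
robot covers 2.0500·2.0500 − ½·1.0000·2.0500² = 2.1012 m while stopping
person approaches 0.4000·(0.2000+2.0500) = 0.9000 m
residual clearance needed = 0.1200+0.0000+0.0300 = 0.1500 m
S_min ≈ 0.4100+2.1012+0.9000+0.1500  ⇒  S_min = 2849/800 m

S_min = 2849/800 m = 3.5612 m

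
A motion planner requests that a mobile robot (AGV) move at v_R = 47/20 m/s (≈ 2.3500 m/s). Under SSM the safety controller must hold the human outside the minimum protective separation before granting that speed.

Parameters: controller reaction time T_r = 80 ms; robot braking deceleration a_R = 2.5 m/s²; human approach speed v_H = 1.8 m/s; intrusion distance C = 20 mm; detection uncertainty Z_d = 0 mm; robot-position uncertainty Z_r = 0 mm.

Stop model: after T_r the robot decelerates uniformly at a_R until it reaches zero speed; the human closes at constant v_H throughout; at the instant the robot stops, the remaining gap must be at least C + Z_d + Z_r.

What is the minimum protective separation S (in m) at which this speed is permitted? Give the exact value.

stop time T_s = (47/20)/(5/2) = 0.9400 s
robot in T_r: 2.3500·0.0800 = 0.1880 m
robot under decel: 2.3500²/(2·2.5000) = 1.1045 m
human over T_r+T_s: 1.8000·(0.0800+0.9400) = 1.8360 m
margins: 0.0200+0.0000+0.0000 = 0.0200 m
S_min ≈ 0.1880+1.1045+1.8360+0.0200  ⇒  S_min = 6297/2000 m

S_min = 6297/2000 m = 3.1485 m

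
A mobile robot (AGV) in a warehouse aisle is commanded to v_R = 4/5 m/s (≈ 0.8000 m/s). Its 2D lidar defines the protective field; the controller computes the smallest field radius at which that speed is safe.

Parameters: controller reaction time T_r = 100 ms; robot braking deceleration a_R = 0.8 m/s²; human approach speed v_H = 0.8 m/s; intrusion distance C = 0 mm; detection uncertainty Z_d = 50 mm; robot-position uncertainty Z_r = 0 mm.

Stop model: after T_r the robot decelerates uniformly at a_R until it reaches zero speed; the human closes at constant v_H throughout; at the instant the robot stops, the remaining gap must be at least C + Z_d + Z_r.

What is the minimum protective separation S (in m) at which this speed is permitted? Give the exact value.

braking lasts T_s = (4/5)/(4/5) = 1.0000 s
robot in T_r: 0.8000·0.1000 = 0.0800 m
braking distance = 0.8000²/(2·0.8000) = 0.4000 m
human over T_r+T_s: 0.8000·(0.1000+1.0000) = 0.8800 m
margins: 0.0000+0.0500+0.0000 = 0.0500 m
S_min ≈ 0.0800+0.4000+0.8800+0.0500  ⇒  S_min = 141/100 m

S_min = 141/100 m = 1.4100 m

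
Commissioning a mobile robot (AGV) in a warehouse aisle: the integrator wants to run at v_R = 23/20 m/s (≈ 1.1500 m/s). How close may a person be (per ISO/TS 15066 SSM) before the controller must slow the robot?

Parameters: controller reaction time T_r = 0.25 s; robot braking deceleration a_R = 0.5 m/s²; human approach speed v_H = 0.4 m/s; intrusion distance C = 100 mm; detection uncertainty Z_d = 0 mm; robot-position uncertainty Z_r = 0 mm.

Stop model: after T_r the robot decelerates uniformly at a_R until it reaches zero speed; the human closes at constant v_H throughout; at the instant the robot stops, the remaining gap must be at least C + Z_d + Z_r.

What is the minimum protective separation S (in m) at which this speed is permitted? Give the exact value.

S_min = 273/100 m = 2.7300 m

stop time T_s = (23/20)/(1/2) = 2.3000 s
reaction-phase robot travel = 1.1500·0.2500 = 0.2875 m
robot under decel: 1.1500²/(2·0.5000) = 1.3225 m
person approaches 0.4000·(0.2500+2.3000) = 1.0200 m
C+Z_d+Z_r = 0.1000+0.0000+0.0000 = 0.1000 m
S_min ≈ 0.2875+1.3225+1.0200+0.1000  ⇒  S_min = 273/100 m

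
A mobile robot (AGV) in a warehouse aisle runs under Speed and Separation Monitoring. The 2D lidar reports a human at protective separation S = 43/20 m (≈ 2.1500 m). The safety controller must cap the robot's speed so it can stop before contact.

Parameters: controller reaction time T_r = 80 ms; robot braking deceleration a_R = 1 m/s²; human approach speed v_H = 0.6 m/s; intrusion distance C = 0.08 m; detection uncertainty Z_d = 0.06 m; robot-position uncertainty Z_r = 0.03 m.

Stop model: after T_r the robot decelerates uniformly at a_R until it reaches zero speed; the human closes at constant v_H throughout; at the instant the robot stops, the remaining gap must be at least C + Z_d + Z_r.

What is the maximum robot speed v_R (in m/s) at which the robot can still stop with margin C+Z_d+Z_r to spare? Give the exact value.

collect terms ⇒ (1/2)·v_R² + (17/25)·v_R + (-483/250) = 0
  disc = (17/25)² − 4·(1/2)·(-483/250) = 2704/625 ; √disc = 52/25
  v_R = (−(17/25) + 52/25) / (2·(1/2)) = 7/5 m/s
check:
T_s = v_R/a_R = (7/5)/1 = 1.4000 s
reaction-phase robot travel = 1.4000·0.0800 = 0.1120 m
braking distance = 1.4000²/(2·1.0000) = 0.9800 m
human closes 0.6000·1.4800 = 0.8880 m
C+Z_d+Z_r = 0.0800+0.0600+0.0300 = 0.1700 m
sum ≈ 0.1120+0.9800+0.8880+0.1700 ≈ 2.1500 m = S ✓

v_R_max = 7/5 m/s = 1.4000 m/s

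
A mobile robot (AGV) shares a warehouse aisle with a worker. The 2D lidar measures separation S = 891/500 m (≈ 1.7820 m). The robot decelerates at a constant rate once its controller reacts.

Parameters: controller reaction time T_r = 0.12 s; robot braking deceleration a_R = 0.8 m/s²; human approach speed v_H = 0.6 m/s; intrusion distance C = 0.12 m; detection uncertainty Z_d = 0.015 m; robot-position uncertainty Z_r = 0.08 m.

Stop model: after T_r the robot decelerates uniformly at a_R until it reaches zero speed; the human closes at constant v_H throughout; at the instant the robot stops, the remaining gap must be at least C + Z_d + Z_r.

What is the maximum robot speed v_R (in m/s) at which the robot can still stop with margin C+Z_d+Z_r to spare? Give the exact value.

v_R_max = 1 m/s = 1.0000 m/s

quadratic (5/8)·v² + (87/100)·v + (-299/200) = 0
  disc = (87/100)² − 4·(5/8)·(-299/200) = 2809/625 ; √disc = 53/25
  v_R = (−(87/100) + 53/25) / (2·(5/8)) = 1 m/s
check:
T_s = v_R/a_R = 1/(4/5) = 1.2500 s
reaction-phase robot travel = 1.0000·0.1200 = 0.1200 m
robot under decel: 1.0000²/(2·0.8000) = 0.6250 m
human over T_r+T_s: 0.6000·(0.1200+1.2500) = 0.8220 m
C+Z_d+Z_r = 0.1200+0.0150+0.0800 = 0.2150 m
sum ≈ 0.1200+0.6250+0.8220+0.2150 ≈ 1.7820 m = S ✓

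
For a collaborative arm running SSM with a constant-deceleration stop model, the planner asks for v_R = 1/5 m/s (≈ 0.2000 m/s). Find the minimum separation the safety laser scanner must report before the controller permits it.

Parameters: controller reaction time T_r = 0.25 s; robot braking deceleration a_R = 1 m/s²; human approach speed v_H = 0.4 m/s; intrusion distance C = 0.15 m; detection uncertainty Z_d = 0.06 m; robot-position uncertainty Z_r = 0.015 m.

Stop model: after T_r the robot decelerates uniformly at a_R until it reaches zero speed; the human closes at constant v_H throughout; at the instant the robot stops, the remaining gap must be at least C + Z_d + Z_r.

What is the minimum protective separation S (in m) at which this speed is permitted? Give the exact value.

T_s = v_R/a_R = (1/5)/1 = 0.2000 s
robot covers v_R·T_r = 0.2000·0.2500 = 0.0500 m before braking
robot under decel: 0.2000²/(2·1.0000) = 0.0200 m
person approaches 0.4000·(0.2500+0.2000) = 0.1800 m
margins: 0.1500+0.0600+0.0150 = 0.2250 m
S_min ≈ 0.0500+0.0200+0.1800+0.2250  ⇒  S_min = 19/40 m

S_min = 19/40 m = 0.4750 m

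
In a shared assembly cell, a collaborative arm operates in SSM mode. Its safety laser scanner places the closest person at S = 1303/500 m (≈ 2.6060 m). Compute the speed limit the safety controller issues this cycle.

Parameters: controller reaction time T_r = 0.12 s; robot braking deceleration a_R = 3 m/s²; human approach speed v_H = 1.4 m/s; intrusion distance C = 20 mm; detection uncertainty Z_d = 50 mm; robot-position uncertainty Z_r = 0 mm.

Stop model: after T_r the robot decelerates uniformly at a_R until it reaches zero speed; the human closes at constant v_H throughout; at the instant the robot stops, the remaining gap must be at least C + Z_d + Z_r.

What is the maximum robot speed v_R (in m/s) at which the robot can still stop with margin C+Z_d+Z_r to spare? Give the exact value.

v_R_max = 12/5 m/s = 2.4000 m/s

quadratic (1/6)·v² + (44/75)·v + (-296/125) = 0
  disc = (44/75)² − 4·(1/6)·(-296/125) = 10816/5625 ; √disc = 104/75
  v_R = (−(44/75) + 104/75) / (2·(1/6)) = 12/5 m/s
check:
stop time T_s = (12/5)/3 = 0.8000 s
reaction-phase robot travel = 2.4000·0.1200 = 0.2880 m
robot under decel: 2.4000²/(2·3.0000) = 0.9600 m
human over T_r+T_s: 1.4000·(0.1200+0.8000) = 1.2880 m
residual clearance needed = 0.0200+0.0500+0.0000 = 0.0700 m
sum ≈ 0.2880+0.9600+1.2880+0.0700 ≈ 2.6060 m = S ✓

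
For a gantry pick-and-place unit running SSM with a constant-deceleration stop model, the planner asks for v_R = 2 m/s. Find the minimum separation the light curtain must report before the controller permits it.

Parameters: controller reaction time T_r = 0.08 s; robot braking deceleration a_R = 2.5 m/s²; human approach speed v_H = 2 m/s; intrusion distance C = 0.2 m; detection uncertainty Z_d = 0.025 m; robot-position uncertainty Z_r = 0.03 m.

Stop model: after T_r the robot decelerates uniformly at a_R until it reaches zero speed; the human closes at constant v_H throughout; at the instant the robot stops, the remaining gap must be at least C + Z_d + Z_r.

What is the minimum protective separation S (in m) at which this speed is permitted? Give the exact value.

braking lasts T_s = 2/(5/2) = 0.8000 s
robot covers v_R·T_r = 2.0000·0.0800 = 0.1600 m before braking
robot covers 2.0000·0.8000 − ½·2.5000·0.8000² = 0.8000 m while stopping
human over T_r+T_s: 2.0000·(0.0800+0.8000) = 1.7600 m
margins: 0.2000+0.0250+0.0300 = 0.2550 m
S_min ≈ 0.1600+0.8000+1.7600+0.2550  ⇒  S_min = 119/40 m

S_min = 119/40 m = 2.9750 m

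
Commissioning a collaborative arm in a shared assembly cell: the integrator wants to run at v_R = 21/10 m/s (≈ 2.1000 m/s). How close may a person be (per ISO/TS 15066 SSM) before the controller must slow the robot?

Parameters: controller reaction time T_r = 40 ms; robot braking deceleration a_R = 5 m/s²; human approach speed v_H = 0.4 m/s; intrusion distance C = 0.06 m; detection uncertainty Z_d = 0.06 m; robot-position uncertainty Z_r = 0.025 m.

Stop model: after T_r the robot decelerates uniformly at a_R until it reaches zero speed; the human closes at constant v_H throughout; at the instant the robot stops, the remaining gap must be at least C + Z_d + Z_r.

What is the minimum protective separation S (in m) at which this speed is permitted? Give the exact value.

braking lasts T_s = (21/10)/5 = 0.4200 s
reaction-phase robot travel = 2.1000·0.0400 = 0.0840 m
robot under decel: 2.1000²/(2·5.0000) = 0.4410 m
person approaches 0.4000·(0.0400+0.4200) = 0.1840 m
margins: 0.0600+0.0600+0.0250 = 0.1450 m
S_min ≈ 0.0840+0.4410+0.1840+0.1450  ⇒  S_min = 427/500 m

S_min = 427/500 m = 0.8540 m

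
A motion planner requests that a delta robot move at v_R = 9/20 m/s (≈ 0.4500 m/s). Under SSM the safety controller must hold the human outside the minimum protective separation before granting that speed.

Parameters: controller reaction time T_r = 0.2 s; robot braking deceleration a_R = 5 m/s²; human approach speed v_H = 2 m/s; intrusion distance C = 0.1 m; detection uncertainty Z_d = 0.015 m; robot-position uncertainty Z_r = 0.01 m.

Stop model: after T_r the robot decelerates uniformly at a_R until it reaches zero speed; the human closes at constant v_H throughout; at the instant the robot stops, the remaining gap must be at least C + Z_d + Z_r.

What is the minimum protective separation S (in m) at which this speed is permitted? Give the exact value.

stop time T_s = (9/20)/5 = 0.0900 s
robot in T_r: 0.4500·0.2000 = 0.0900 m
robot covers 0.4500·0.0900 − ½·5.0000·0.0900² = 0.0203 m while stopping
person approaches 2.0000·(0.2000+0.0900) = 0.5800 m
margins: 0.1000+0.0150+0.0100 = 0.1250 m
S_min ≈ 0.0900+0.0203+0.5800+0.1250  ⇒  S_min = 3261/4000 m

S_min = 3261/4000 m = 0.8153 m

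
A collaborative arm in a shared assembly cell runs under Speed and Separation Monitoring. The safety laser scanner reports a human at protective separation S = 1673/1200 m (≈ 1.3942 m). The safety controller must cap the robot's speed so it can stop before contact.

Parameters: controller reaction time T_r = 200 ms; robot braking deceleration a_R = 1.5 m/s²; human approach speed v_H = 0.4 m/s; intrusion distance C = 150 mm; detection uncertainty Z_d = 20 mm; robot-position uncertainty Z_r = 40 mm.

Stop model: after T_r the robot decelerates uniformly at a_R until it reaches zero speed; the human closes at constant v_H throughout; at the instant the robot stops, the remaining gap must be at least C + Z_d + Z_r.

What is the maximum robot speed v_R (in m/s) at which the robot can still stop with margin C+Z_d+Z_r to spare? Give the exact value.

v_R_max = 5/4 m/s = 1.2500 m/s

collect terms ⇒ (1/3)·v_R² + (7/15)·v_R + (-53/48) = 0
  disc = (7/15)² − 4·(1/3)·(-53/48) = 169/100 ; √disc = 13/10
  v_R = (−(7/15) + 13/10) / (2·(1/3)) = 5/4 m/s
check:
braking lasts T_s = (5/4)/(3/2) = 0.8333 s
reaction-phase robot travel = 1.2500·0.2000 = 0.2500 m
braking distance = 1.2500²/(2·1.5000) = 0.5208 m
person approaches 0.4000·(0.2000+0.8333) = 0.4133 m
margins: 0.1500+0.0200+0.0400 = 0.2100 m
sum ≈ 0.2500+0.5208+0.4133+0.2100 ≈ 1.3942 m = S ✓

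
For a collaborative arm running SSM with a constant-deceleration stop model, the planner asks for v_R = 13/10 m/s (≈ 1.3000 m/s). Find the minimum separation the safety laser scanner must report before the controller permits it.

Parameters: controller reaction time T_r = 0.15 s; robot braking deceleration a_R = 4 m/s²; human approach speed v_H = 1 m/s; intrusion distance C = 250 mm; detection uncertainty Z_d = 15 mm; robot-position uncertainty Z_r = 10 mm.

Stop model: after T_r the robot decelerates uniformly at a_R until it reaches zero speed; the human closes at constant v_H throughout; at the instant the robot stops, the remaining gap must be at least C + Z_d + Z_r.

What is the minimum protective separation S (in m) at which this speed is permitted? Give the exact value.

T_s = v_R/a_R = (13/10)/4 = 0.3250 s
robot in T_r: 1.3000·0.1500 = 0.1950 m
robot covers 1.3000·0.3250 − ½·4.0000·0.3250² = 0.2112 m while stopping
human over T_r+T_s: 1.0000·(0.1500+0.3250) = 0.4750 m
C+Z_d+Z_r = 0.2500+0.0150+0.0100 = 0.2750 m
S_min ≈ 0.1950+0.2112+0.4750+0.2750  ⇒  S_min = 37/32 m

S_min = 37/32 m = 1.1562 m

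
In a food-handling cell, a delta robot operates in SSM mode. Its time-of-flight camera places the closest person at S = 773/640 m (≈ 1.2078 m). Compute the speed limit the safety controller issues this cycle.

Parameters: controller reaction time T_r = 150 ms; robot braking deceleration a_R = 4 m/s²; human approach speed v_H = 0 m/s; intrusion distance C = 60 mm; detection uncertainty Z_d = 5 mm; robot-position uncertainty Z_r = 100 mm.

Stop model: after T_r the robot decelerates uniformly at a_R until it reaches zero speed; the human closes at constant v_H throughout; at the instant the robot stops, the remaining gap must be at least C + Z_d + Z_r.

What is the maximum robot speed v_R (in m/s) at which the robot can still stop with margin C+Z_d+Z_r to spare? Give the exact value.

quadratic (1/8)·v² + (3/20)·v + (-3337/3200) = 0
  disc = (3/20)² − 4·(1/8)·(-3337/3200) = 3481/6400 ; √disc = 59/80
  v_R = (−(3/20) + 59/80) / (2·(1/8)) = 47/20 m/s
check:
T_s = v_R/a_R = (47/20)/4 = 0.5875 s
robot in T_r: 2.3500·0.1500 = 0.3525 m
robot under decel: 2.3500²/(2·4.0000) = 0.6903 m
human over T_r+T_s: 0.0000·(0.1500+0.5875) = 0.0000 m
margins: 0.0600+0.0050+0.1000 = 0.1650 m
sum ≈ 0.3525+0.6903+0.0000+0.1650 ≈ 1.2078 m = S ✓

v_R_max = 47/20 m/s = 2.3500 m/s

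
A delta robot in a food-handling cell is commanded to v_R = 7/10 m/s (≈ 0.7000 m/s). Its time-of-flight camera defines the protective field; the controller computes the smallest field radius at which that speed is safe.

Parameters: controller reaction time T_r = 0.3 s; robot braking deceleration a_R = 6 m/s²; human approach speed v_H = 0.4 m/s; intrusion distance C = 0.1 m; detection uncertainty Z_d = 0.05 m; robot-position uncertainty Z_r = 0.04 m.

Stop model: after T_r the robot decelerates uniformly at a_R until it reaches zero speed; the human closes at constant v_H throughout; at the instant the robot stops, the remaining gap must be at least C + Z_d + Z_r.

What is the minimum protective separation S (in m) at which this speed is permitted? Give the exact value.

S_min = 243/400 m = 0.6075 m

braking lasts T_s = (7/10)/6 = 0.1167 s
robot in T_r: 0.7000·0.3000 = 0.2100 m
robot under decel: 0.7000²/(2·6.0000) = 0.0408 m
human over T_r+T_s: 0.4000·(0.3000+0.1167) = 0.1667 m
residual clearance needed = 0.1000+0.0500+0.0400 = 0.1900 m
S_min ≈ 0.2100+0.0408+0.1667+0.1900  ⇒  S_min = 243/400 m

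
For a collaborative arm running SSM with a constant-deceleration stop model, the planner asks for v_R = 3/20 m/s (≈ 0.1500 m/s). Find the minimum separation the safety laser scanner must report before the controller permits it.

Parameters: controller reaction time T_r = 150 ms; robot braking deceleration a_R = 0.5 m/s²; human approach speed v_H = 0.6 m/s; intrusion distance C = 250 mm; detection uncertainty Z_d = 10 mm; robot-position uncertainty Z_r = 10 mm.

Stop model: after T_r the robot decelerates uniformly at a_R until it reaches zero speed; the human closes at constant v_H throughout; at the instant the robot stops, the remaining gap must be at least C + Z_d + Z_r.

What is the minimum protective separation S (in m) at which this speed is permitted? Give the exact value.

stop time T_s = (3/20)/(1/2) = 0.3000 s
robot in T_r: 0.1500·0.1500 = 0.0225 m
braking distance = 0.1500²/(2·0.5000) = 0.0225 m
human over T_r+T_s: 0.6000·(0.1500+0.3000) = 0.2700 m
margins: 0.2500+0.0100+0.0100 = 0.2700 m
S_min ≈ 0.0225+0.0225+0.2700+0.2700  ⇒  S_min = 117/200 m

S_min = 117/200 m = 0.5850 m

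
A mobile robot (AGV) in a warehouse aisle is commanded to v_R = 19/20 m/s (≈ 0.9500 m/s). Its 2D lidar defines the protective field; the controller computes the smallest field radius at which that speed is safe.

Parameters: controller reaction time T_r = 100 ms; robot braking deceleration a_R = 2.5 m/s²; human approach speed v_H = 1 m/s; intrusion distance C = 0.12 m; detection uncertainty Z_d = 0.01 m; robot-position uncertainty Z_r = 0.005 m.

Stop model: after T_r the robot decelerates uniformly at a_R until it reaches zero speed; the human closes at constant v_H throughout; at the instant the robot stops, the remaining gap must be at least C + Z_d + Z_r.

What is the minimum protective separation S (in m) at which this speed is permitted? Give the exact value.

T_s = v_R/a_R = (19/20)/(5/2) = 0.3800 s
robot in T_r: 0.9500·0.1000 = 0.0950 m
robot covers 0.9500·0.3800 − ½·2.5000·0.3800² = 0.1805 m while stopping
person approaches 1.0000·(0.1000+0.3800) = 0.4800 m
residual clearance needed = 0.1200+0.0100+0.0050 = 0.1350 m
S_min ≈ 0.0950+0.1805+0.4800+0.1350  ⇒  S_min = 1781/2000 m

S_min = 1781/2000 m = 0.8905 m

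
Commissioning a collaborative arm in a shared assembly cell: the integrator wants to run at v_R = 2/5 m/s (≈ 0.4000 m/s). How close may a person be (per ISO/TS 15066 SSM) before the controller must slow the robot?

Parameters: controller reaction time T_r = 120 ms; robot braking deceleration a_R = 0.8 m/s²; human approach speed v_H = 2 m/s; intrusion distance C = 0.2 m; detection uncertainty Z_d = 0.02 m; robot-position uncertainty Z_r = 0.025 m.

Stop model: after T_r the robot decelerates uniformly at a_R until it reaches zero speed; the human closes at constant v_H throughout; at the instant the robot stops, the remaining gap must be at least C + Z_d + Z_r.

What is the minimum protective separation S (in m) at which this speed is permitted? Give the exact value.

S_min = 1633/1000 m = 1.6330 m

stop time T_s = (2/5)/(4/5) = 0.5000 s
robot in T_r: 0.4000·0.1200 = 0.0480 m
braking distance = 0.4000²/(2·0.8000) = 0.1000 m
human over T_r+T_s: 2.0000·(0.1200+0.5000) = 1.2400 m
residual clearance needed = 0.2000+0.0200+0.0250 = 0.2450 m
S_min ≈ 0.0480+0.1000+1.2400+0.2450  ⇒  S_min = 1633/1000 m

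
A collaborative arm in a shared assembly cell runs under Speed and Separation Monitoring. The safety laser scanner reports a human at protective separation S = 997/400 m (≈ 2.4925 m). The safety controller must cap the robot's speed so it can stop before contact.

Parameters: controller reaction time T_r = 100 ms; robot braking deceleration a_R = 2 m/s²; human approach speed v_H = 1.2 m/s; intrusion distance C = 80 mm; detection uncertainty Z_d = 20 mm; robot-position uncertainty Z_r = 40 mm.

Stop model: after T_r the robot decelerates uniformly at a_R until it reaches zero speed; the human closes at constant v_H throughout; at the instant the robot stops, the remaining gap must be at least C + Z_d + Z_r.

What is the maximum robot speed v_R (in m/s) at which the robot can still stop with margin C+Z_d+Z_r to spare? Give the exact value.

v_R_max = 19/10 m/s = 1.9000 m/s

collect terms ⇒ (1/4)·v_R² + (7/10)·v_R + (-893/400) = 0
  disc = (7/10)² − 4·(1/4)·(-893/400) = 1089/400 ; √disc = 33/20
  v_R = (−(7/10) + 33/20) / (2·(1/4)) = 19/10 m/s
check:
stop time T_s = (19/10)/2 = 0.9500 s
robot in T_r: 1.9000·0.1000 = 0.1900 m
robot covers 1.9000·0.9500 − ½·2.0000·0.9500² = 0.9025 m while stopping
human closes 1.2000·1.0500 = 1.2600 m
residual clearance needed = 0.0800+0.0200+0.0400 = 0.1400 m
sum ≈ 0.1900+0.9025+1.2600+0.1400 ≈ 2.4925 m = S ✓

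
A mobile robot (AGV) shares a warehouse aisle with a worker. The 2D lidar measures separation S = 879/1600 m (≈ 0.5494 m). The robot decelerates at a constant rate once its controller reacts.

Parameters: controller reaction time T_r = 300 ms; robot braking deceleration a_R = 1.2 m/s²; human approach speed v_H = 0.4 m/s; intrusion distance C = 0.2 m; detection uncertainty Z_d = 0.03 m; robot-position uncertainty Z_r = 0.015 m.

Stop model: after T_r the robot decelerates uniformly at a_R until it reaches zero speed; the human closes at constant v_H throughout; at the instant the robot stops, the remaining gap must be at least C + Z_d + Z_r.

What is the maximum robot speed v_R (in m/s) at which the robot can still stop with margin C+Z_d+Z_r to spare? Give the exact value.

at the boundary: (5/12)·v² + (19/30)·v + (-59/320) = 0
  disc = (19/30)² − 4·(5/12)·(-59/320) = 10201/14400 ; √disc = 101/120
  v_R = (−(19/30) + 101/120) / (2·(5/12)) = 1/4 m/s
check:
braking lasts T_s = (1/4)/(6/5) = 0.2083 s
robot covers v_R·T_r = 0.2500·0.3000 = 0.0750 m before braking
braking distance = 0.2500²/(2·1.2000) = 0.0260 m
human closes 0.4000·0.5083 = 0.2033 m
residual clearance needed = 0.2000+0.0300+0.0150 = 0.2450 m
sum ≈ 0.0750+0.0260+0.2033+0.2450 ≈ 0.5494 m = S ✓

v_R_max = 1/4 m/s = 0.2500 m/s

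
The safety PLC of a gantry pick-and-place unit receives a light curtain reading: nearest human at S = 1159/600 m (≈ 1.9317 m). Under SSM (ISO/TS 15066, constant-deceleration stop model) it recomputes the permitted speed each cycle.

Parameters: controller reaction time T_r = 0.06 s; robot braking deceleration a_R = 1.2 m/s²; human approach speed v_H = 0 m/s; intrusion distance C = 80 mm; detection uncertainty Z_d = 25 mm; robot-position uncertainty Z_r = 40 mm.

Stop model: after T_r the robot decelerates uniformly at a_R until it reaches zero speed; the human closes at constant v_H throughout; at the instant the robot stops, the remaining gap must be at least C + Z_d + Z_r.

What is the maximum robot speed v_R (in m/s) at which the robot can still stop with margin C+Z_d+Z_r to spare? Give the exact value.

v_R_max = 2 m/s = 2.0000 m/s

quadratic (5/12)·v² + (3/50)·v + (-134/75) = 0
  disc = (3/50)² − 4·(5/12)·(-134/75) = 67081/22500 ; √disc = 259/150
  v_R = (−(3/50) + 259/150) / (2·(5/12)) = 2 m/s
check:
T_s = v_R/a_R = 2/(6/5) = 1.6667 s
robot covers v_R·T_r = 2.0000·0.0600 = 0.1200 m before braking
robot under decel: 2.0000²/(2·1.2000) = 1.6667 m
human closes 0.0000·1.7267 = 0.0000 m
C+Z_d+Z_r = 0.0800+0.0250+0.0400 = 0.1450 m
sum ≈ 0.1200+1.6667+0.0000+0.1450 ≈ 1.9317 m = S ✓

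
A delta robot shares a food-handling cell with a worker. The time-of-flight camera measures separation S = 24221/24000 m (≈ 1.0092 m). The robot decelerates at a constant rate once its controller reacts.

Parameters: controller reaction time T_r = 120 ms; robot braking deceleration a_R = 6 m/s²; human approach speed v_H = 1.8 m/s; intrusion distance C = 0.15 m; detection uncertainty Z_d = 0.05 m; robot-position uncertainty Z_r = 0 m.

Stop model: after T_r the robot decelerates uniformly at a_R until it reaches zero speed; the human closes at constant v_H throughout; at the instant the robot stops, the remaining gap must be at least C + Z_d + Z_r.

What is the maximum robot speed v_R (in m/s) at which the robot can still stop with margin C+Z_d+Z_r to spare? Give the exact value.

v_R_max = 23/20 m/s = 1.1500 m/s

collect terms ⇒ (1/12)·v_R² + (21/50)·v_R + (-14237/24000) = 0
  disc = (21/50)² − 4·(1/12)·(-14237/24000) = 134689/360000 ; √disc = 367/600
  v_R = (−(21/50) + 367/600) / (2·(1/12)) = 23/20 m/s
check:
T_s = v_R/a_R = (23/20)/6 = 0.1917 s
robot covers v_R·T_r = 1.1500·0.1200 = 0.1380 m before braking
robot under decel: 1.1500²/(2·6.0000) = 0.1102 m
human closes 1.8000·0.3117 = 0.5610 m
residual clearance needed = 0.1500+0.0500+0.0000 = 0.2000 m
sum ≈ 0.1380+0.1102+0.5610+0.2000 ≈ 1.0092 m = S ✓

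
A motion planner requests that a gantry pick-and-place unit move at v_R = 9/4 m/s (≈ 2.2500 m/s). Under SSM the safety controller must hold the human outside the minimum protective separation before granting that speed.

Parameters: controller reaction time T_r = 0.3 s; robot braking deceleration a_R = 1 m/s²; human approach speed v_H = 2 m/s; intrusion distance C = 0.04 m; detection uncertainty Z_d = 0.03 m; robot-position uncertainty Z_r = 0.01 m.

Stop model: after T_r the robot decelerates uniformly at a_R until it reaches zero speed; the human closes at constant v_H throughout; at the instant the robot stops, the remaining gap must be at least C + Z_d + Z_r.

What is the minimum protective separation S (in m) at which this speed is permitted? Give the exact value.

S_min = 6709/800 m = 8.3863 m

braking lasts T_s = (9/4)/1 = 2.2500 s
robot covers v_R·T_r = 2.2500·0.3000 = 0.6750 m before braking
robot under decel: 2.2500²/(2·1.0000) = 2.5312 m
human closes 2.0000·2.5500 = 5.1000 m
margins: 0.0400+0.0300+0.0100 = 0.0800 m
S_min ≈ 0.6750+2.5312+5.1000+0.0800  ⇒  S_min = 6709/800 m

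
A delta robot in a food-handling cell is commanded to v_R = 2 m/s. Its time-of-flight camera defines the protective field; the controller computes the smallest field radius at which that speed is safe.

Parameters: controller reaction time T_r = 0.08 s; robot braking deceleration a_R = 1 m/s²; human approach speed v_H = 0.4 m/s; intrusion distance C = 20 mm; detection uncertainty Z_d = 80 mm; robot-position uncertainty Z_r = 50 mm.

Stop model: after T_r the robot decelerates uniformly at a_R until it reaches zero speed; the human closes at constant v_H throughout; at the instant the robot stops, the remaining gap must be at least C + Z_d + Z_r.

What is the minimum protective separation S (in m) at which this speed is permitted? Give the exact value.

S_min = 1571/500 m = 3.1420 m

braking lasts T_s = 2/1 = 2.0000 s
robot covers v_R·T_r = 2.0000·0.0800 = 0.1600 m before braking
robot under decel: 2.0000²/(2·1.0000) = 2.0000 m
person approaches 0.4000·(0.0800+2.0000) = 0.8320 m
margins: 0.0200+0.0800+0.0500 = 0.1500 m
S_min ≈ 0.1600+2.0000+0.8320+0.1500  ⇒  S_min = 1571/500 m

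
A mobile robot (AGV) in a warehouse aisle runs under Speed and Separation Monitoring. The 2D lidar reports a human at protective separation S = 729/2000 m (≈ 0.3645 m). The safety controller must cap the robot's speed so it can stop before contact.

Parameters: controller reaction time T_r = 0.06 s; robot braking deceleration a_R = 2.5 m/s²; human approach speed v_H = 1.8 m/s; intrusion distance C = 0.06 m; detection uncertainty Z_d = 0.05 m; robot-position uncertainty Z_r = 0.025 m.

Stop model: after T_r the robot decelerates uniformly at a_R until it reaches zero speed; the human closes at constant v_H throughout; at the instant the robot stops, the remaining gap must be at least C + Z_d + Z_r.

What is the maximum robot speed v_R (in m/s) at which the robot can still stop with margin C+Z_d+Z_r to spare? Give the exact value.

at the boundary: (1/5)·v² + (39/50)·v + (-243/2000) = 0
  disc = (39/50)² − 4·(1/5)·(-243/2000) = 441/625 ; √disc = 21/25
  v_R = (−(39/50) + 21/25) / (2·(1/5)) = 3/20 m/s
check:
T_s = v_R/a_R = (3/20)/(5/2) = 0.0600 s
robot covers v_R·T_r = 0.1500·0.0600 = 0.0090 m before braking
robot covers 0.1500·0.0600 − ½·2.5000·0.0600² = 0.0045 m while stopping
human over T_r+T_s: 1.8000·(0.0600+0.0600) = 0.2160 m
residual clearance needed = 0.0600+0.0500+0.0250 = 0.1350 m
sum ≈ 0.0090+0.0045+0.2160+0.1350 ≈ 0.3645 m = S ✓

v_R_max = 3/20 m/s = 0.1500 m/s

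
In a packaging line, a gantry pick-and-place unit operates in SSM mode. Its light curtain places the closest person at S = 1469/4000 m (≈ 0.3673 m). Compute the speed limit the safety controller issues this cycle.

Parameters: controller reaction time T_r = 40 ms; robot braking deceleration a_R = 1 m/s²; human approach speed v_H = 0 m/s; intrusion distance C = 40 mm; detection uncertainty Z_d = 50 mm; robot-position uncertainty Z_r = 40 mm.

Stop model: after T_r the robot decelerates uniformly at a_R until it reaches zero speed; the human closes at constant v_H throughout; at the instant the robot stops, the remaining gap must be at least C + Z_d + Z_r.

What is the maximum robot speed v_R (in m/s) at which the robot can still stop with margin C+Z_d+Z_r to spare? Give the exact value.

collect terms ⇒ (1/2)·v_R² + (1/25)·v_R + (-949/4000) = 0
  disc = (1/25)² − 4·(1/2)·(-949/4000) = 4761/10000 ; √disc = 69/100
  v_R = (−(1/25) + 69/100) / (2·(1/2)) = 13/20 m/s
check:
T_s = v_R/a_R = (13/20)/1 = 0.6500 s
robot covers v_R·T_r = 0.6500·0.0400 = 0.0260 m before braking
robot covers 0.6500·0.6500 − ½·1.0000·0.6500² = 0.2112 m while stopping
human over T_r+T_s: 0.0000·(0.0400+0.6500) = 0.0000 m
residual clearance needed = 0.0400+0.0500+0.0400 = 0.1300 m
sum ≈ 0.0260+0.2112+0.0000+0.1300 ≈ 0.3673 m = S ✓

v_R_max = 13/20 m/s = 0.6500 m/s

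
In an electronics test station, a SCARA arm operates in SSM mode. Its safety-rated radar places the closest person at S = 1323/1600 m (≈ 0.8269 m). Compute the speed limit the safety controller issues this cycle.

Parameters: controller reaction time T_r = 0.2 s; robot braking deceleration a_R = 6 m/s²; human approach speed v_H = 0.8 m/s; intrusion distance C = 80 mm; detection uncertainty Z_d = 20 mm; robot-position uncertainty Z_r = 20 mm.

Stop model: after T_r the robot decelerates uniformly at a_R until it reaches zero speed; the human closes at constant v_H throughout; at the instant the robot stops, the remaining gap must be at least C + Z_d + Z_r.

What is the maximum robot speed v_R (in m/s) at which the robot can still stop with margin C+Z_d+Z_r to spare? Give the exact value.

v_R_max = 5/4 m/s = 1.2500 m/s

collect terms ⇒ (1/12)·v_R² + (1/3)·v_R + (-35/64) = 0
  disc = (1/3)² − 4·(1/12)·(-35/64) = 169/576 ; √disc = 13/24
  v_R = (−(1/3) + 13/24) / (2·(1/12)) = 5/4 m/s
check:
T_s = v_R/a_R = (5/4)/6 = 0.2083 s
robot covers v_R·T_r = 1.2500·0.2000 = 0.2500 m before braking
robot covers 1.2500·0.2083 − ½·6.0000·0.2083² = 0.1302 m while stopping
human closes 0.8000·0.4083 = 0.3267 m
margins: 0.0800+0.0200+0.0200 = 0.1200 m
sum ≈ 0.2500+0.1302+0.3267+0.1200 ≈ 0.8269 m = S ✓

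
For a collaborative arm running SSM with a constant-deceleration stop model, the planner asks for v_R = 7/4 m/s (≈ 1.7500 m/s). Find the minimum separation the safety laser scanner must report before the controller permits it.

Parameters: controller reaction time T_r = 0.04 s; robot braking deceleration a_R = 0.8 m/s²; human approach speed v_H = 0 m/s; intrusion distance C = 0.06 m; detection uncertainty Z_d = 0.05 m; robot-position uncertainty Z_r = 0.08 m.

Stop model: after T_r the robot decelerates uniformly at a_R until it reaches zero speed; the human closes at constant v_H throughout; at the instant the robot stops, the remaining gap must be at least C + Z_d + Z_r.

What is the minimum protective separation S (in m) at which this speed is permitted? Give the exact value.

T_s = v_R/a_R = (7/4)/(4/5) = 2.1875 s
robot covers v_R·T_r = 1.7500·0.0400 = 0.0700 m before braking
robot under decel: 1.7500²/(2·0.8000) = 1.9141 m
person approaches 0.0000·(0.0400+2.1875) = 0.0000 m
margins: 0.0600+0.0500+0.0800 = 0.1900 m
S_min ≈ 0.0700+1.9141+0.0000+0.1900  ⇒  S_min = 6957/3200 m

S_min = 6957/3200 m = 2.1741 m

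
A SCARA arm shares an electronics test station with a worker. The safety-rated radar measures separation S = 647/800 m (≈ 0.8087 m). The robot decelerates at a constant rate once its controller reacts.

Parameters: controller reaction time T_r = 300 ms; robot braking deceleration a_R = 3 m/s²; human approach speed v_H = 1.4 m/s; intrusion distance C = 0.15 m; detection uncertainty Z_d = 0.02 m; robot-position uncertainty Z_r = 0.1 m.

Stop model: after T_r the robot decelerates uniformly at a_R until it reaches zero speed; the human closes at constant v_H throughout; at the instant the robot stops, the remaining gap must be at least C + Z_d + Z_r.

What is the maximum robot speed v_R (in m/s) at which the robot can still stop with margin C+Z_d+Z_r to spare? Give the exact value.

v_R_max = 3/20 m/s = 0.1500 m/s

quadratic (1/6)·v² + (23/30)·v + (-19/160) = 0
  disc = (23/30)² − 4·(1/6)·(-19/160) = 2401/3600 ; √disc = 49/60
  v_R = (−(23/30) + 49/60) / (2·(1/6)) = 3/20 m/s
check:
braking lasts T_s = (3/20)/3 = 0.0500 s
reaction-phase robot travel = 0.1500·0.3000 = 0.0450 m
robot under decel: 0.1500²/(2·3.0000) = 0.0037 m
human closes 1.4000·0.3500 = 0.4900 m
C+Z_d+Z_r = 0.1500+0.0200+0.1000 = 0.2700 m
sum ≈ 0.0450+0.0037+0.4900+0.2700 ≈ 0.8087 m = S ✓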